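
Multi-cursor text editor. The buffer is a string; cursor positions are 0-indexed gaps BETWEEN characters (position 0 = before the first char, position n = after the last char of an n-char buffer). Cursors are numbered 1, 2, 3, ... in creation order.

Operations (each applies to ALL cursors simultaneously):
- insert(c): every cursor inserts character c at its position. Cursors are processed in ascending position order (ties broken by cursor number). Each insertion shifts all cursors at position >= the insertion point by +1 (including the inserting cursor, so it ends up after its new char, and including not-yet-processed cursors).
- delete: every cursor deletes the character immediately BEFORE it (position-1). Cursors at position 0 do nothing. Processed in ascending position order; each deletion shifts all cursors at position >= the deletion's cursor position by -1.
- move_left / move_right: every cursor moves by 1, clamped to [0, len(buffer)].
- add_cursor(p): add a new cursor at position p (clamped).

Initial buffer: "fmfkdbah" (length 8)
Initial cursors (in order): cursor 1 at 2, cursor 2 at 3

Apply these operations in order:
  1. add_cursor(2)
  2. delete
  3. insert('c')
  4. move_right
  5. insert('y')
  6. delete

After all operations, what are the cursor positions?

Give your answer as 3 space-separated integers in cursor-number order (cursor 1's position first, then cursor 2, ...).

Answer: 4 4 4

Derivation:
After op 1 (add_cursor(2)): buffer="fmfkdbah" (len 8), cursors c1@2 c3@2 c2@3, authorship ........
After op 2 (delete): buffer="kdbah" (len 5), cursors c1@0 c2@0 c3@0, authorship .....
After op 3 (insert('c')): buffer="ccckdbah" (len 8), cursors c1@3 c2@3 c3@3, authorship 123.....
After op 4 (move_right): buffer="ccckdbah" (len 8), cursors c1@4 c2@4 c3@4, authorship 123.....
After op 5 (insert('y')): buffer="ccckyyydbah" (len 11), cursors c1@7 c2@7 c3@7, authorship 123.123....
After op 6 (delete): buffer="ccckdbah" (len 8), cursors c1@4 c2@4 c3@4, authorship 123.....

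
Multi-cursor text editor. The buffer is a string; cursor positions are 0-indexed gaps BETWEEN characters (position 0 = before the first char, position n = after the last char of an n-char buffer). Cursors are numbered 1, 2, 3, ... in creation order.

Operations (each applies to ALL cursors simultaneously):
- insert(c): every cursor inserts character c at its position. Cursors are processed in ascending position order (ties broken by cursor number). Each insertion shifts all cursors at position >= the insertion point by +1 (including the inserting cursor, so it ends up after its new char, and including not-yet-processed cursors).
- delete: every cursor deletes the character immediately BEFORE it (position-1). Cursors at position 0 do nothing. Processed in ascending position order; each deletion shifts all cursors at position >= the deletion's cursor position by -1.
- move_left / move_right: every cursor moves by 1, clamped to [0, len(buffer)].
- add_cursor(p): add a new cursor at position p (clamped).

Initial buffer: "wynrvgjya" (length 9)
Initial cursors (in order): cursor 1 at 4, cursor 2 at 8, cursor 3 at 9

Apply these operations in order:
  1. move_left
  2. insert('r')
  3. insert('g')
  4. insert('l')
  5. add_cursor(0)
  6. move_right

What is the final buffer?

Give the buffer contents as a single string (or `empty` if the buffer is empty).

After op 1 (move_left): buffer="wynrvgjya" (len 9), cursors c1@3 c2@7 c3@8, authorship .........
After op 2 (insert('r')): buffer="wynrrvgjryra" (len 12), cursors c1@4 c2@9 c3@11, authorship ...1....2.3.
After op 3 (insert('g')): buffer="wynrgrvgjrgyrga" (len 15), cursors c1@5 c2@11 c3@14, authorship ...11....22.33.
After op 4 (insert('l')): buffer="wynrglrvgjrglyrgla" (len 18), cursors c1@6 c2@13 c3@17, authorship ...111....222.333.
After op 5 (add_cursor(0)): buffer="wynrglrvgjrglyrgla" (len 18), cursors c4@0 c1@6 c2@13 c3@17, authorship ...111....222.333.
After op 6 (move_right): buffer="wynrglrvgjrglyrgla" (len 18), cursors c4@1 c1@7 c2@14 c3@18, authorship ...111....222.333.

Answer: wynrglrvgjrglyrgla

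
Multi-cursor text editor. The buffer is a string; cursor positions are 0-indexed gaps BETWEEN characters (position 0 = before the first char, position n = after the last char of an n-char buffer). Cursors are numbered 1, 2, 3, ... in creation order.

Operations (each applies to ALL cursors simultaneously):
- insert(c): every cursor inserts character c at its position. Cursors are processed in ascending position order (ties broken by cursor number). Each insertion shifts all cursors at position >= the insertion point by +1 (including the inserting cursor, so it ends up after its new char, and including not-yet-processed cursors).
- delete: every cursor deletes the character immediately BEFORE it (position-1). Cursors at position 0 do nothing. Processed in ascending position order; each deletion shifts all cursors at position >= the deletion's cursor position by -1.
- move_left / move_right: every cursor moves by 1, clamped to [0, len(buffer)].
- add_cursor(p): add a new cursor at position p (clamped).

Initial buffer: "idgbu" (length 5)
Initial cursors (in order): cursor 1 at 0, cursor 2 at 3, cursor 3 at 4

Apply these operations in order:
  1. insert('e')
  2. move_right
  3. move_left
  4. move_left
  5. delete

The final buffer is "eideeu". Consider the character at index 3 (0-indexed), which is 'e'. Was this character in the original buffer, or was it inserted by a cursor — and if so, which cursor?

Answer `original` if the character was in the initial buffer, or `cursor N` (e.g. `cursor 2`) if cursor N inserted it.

After op 1 (insert('e')): buffer="eidgebeu" (len 8), cursors c1@1 c2@5 c3@7, authorship 1...2.3.
After op 2 (move_right): buffer="eidgebeu" (len 8), cursors c1@2 c2@6 c3@8, authorship 1...2.3.
After op 3 (move_left): buffer="eidgebeu" (len 8), cursors c1@1 c2@5 c3@7, authorship 1...2.3.
After op 4 (move_left): buffer="eidgebeu" (len 8), cursors c1@0 c2@4 c3@6, authorship 1...2.3.
After op 5 (delete): buffer="eideeu" (len 6), cursors c1@0 c2@3 c3@4, authorship 1..23.
Authorship (.=original, N=cursor N): 1 . . 2 3 .
Index 3: author = 2

Answer: cursor 2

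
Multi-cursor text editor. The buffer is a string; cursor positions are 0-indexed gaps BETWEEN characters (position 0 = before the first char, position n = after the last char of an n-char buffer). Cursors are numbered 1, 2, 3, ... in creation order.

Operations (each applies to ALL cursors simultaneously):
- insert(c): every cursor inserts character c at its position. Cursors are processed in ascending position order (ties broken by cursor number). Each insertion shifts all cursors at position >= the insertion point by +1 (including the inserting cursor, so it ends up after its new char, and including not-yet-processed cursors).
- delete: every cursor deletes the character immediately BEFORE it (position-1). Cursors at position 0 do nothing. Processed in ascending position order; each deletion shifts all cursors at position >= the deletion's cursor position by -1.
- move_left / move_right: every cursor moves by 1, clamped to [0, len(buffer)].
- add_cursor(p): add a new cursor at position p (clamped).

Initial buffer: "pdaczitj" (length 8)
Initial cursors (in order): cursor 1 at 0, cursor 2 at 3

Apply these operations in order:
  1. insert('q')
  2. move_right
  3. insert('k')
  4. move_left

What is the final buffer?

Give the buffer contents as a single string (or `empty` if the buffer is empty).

After op 1 (insert('q')): buffer="qpdaqczitj" (len 10), cursors c1@1 c2@5, authorship 1...2.....
After op 2 (move_right): buffer="qpdaqczitj" (len 10), cursors c1@2 c2@6, authorship 1...2.....
After op 3 (insert('k')): buffer="qpkdaqckzitj" (len 12), cursors c1@3 c2@8, authorship 1.1..2.2....
After op 4 (move_left): buffer="qpkdaqckzitj" (len 12), cursors c1@2 c2@7, authorship 1.1..2.2....

Answer: qpkdaqckzitj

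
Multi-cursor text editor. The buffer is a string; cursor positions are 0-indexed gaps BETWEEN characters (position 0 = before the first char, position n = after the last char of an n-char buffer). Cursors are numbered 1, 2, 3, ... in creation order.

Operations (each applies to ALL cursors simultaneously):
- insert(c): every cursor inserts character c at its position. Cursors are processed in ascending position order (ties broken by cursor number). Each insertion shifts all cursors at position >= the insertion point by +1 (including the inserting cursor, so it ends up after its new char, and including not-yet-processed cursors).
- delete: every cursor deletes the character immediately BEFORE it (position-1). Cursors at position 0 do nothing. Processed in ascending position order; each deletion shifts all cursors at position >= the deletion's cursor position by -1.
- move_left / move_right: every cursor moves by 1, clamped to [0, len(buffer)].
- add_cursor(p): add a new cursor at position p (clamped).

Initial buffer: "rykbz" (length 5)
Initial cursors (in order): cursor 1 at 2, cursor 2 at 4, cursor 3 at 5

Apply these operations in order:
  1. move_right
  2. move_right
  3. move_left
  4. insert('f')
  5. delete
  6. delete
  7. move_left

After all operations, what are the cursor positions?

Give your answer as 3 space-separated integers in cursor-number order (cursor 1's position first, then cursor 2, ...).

Answer: 0 0 0

Derivation:
After op 1 (move_right): buffer="rykbz" (len 5), cursors c1@3 c2@5 c3@5, authorship .....
After op 2 (move_right): buffer="rykbz" (len 5), cursors c1@4 c2@5 c3@5, authorship .....
After op 3 (move_left): buffer="rykbz" (len 5), cursors c1@3 c2@4 c3@4, authorship .....
After op 4 (insert('f')): buffer="rykfbffz" (len 8), cursors c1@4 c2@7 c3@7, authorship ...1.23.
After op 5 (delete): buffer="rykbz" (len 5), cursors c1@3 c2@4 c3@4, authorship .....
After op 6 (delete): buffer="rz" (len 2), cursors c1@1 c2@1 c3@1, authorship ..
After op 7 (move_left): buffer="rz" (len 2), cursors c1@0 c2@0 c3@0, authorship ..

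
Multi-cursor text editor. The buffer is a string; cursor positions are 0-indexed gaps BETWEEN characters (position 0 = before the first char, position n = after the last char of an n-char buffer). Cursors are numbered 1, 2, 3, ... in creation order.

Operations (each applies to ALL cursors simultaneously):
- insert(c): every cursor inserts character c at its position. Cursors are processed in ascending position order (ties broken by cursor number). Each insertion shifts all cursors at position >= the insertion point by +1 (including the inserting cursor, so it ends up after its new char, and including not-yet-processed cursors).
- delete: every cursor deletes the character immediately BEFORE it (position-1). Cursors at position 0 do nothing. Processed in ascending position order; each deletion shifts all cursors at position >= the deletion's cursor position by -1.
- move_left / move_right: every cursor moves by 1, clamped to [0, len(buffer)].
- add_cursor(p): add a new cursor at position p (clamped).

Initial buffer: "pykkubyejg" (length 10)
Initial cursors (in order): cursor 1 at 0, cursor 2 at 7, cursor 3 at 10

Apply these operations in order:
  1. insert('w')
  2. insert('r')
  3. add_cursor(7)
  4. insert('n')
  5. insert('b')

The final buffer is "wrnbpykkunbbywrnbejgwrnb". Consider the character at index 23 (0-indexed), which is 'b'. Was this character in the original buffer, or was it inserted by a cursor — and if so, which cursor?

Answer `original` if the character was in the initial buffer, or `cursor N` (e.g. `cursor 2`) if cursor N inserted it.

After op 1 (insert('w')): buffer="wpykkubywejgw" (len 13), cursors c1@1 c2@9 c3@13, authorship 1.......2...3
After op 2 (insert('r')): buffer="wrpykkubywrejgwr" (len 16), cursors c1@2 c2@11 c3@16, authorship 11.......22...33
After op 3 (add_cursor(7)): buffer="wrpykkubywrejgwr" (len 16), cursors c1@2 c4@7 c2@11 c3@16, authorship 11.......22...33
After op 4 (insert('n')): buffer="wrnpykkunbywrnejgwrn" (len 20), cursors c1@3 c4@9 c2@14 c3@20, authorship 111.....4..222...333
After op 5 (insert('b')): buffer="wrnbpykkunbbywrnbejgwrnb" (len 24), cursors c1@4 c4@11 c2@17 c3@24, authorship 1111.....44..2222...3333
Authorship (.=original, N=cursor N): 1 1 1 1 . . . . . 4 4 . . 2 2 2 2 . . . 3 3 3 3
Index 23: author = 3

Answer: cursor 3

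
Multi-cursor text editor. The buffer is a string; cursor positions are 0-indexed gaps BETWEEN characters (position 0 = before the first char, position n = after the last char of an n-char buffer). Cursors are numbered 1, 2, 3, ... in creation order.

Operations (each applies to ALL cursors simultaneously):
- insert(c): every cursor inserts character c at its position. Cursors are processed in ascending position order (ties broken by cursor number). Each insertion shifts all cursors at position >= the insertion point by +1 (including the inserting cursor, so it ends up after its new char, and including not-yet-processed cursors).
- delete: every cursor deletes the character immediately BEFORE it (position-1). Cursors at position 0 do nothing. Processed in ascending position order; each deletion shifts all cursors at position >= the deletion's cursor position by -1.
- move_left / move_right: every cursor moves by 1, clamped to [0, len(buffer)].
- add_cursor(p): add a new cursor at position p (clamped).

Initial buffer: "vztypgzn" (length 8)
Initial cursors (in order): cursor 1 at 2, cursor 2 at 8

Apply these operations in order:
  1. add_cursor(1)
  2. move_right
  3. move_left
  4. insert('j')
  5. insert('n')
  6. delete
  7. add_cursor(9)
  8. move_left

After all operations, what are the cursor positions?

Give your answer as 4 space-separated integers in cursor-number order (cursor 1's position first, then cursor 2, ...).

Answer: 3 9 1 8

Derivation:
After op 1 (add_cursor(1)): buffer="vztypgzn" (len 8), cursors c3@1 c1@2 c2@8, authorship ........
After op 2 (move_right): buffer="vztypgzn" (len 8), cursors c3@2 c1@3 c2@8, authorship ........
After op 3 (move_left): buffer="vztypgzn" (len 8), cursors c3@1 c1@2 c2@7, authorship ........
After op 4 (insert('j')): buffer="vjzjtypgzjn" (len 11), cursors c3@2 c1@4 c2@10, authorship .3.1.....2.
After op 5 (insert('n')): buffer="vjnzjntypgzjnn" (len 14), cursors c3@3 c1@6 c2@13, authorship .33.11.....22.
After op 6 (delete): buffer="vjzjtypgzjn" (len 11), cursors c3@2 c1@4 c2@10, authorship .3.1.....2.
After op 7 (add_cursor(9)): buffer="vjzjtypgzjn" (len 11), cursors c3@2 c1@4 c4@9 c2@10, authorship .3.1.....2.
After op 8 (move_left): buffer="vjzjtypgzjn" (len 11), cursors c3@1 c1@3 c4@8 c2@9, authorship .3.1.....2.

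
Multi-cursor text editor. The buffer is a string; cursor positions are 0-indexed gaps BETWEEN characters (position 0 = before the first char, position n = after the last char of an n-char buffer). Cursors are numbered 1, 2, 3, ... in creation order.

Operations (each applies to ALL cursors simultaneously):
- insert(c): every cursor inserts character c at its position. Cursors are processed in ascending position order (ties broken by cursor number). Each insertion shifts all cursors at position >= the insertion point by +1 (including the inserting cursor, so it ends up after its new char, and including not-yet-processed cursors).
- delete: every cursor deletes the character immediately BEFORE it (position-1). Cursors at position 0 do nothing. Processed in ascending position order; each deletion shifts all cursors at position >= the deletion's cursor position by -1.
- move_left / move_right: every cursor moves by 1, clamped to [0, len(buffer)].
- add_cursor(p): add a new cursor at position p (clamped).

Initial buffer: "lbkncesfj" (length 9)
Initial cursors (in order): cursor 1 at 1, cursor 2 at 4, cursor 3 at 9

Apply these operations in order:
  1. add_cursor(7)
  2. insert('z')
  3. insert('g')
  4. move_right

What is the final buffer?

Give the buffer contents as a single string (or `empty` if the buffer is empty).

After op 1 (add_cursor(7)): buffer="lbkncesfj" (len 9), cursors c1@1 c2@4 c4@7 c3@9, authorship .........
After op 2 (insert('z')): buffer="lzbknzceszfjz" (len 13), cursors c1@2 c2@6 c4@10 c3@13, authorship .1...2...4..3
After op 3 (insert('g')): buffer="lzgbknzgceszgfjzg" (len 17), cursors c1@3 c2@8 c4@13 c3@17, authorship .11...22...44..33
After op 4 (move_right): buffer="lzgbknzgceszgfjzg" (len 17), cursors c1@4 c2@9 c4@14 c3@17, authorship .11...22...44..33

Answer: lzgbknzgceszgfjzg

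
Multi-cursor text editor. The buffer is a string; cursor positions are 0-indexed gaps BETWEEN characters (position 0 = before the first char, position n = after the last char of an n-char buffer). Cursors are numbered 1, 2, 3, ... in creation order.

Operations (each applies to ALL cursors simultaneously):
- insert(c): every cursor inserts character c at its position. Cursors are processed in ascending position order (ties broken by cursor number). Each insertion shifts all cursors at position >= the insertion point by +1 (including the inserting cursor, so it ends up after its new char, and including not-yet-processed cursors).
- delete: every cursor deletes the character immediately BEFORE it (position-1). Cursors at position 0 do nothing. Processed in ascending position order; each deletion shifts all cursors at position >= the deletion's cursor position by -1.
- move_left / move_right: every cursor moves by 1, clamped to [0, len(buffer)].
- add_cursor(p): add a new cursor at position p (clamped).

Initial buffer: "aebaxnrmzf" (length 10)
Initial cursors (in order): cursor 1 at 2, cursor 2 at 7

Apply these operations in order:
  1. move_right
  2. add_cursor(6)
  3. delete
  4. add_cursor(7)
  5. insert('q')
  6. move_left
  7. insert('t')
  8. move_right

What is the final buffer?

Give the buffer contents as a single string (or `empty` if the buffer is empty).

After op 1 (move_right): buffer="aebaxnrmzf" (len 10), cursors c1@3 c2@8, authorship ..........
After op 2 (add_cursor(6)): buffer="aebaxnrmzf" (len 10), cursors c1@3 c3@6 c2@8, authorship ..........
After op 3 (delete): buffer="aeaxrzf" (len 7), cursors c1@2 c3@4 c2@5, authorship .......
After op 4 (add_cursor(7)): buffer="aeaxrzf" (len 7), cursors c1@2 c3@4 c2@5 c4@7, authorship .......
After op 5 (insert('q')): buffer="aeqaxqrqzfq" (len 11), cursors c1@3 c3@6 c2@8 c4@11, authorship ..1..3.2..4
After op 6 (move_left): buffer="aeqaxqrqzfq" (len 11), cursors c1@2 c3@5 c2@7 c4@10, authorship ..1..3.2..4
After op 7 (insert('t')): buffer="aetqaxtqrtqzftq" (len 15), cursors c1@3 c3@7 c2@10 c4@14, authorship ..11..33.22..44
After op 8 (move_right): buffer="aetqaxtqrtqzftq" (len 15), cursors c1@4 c3@8 c2@11 c4@15, authorship ..11..33.22..44

Answer: aetqaxtqrtqzftq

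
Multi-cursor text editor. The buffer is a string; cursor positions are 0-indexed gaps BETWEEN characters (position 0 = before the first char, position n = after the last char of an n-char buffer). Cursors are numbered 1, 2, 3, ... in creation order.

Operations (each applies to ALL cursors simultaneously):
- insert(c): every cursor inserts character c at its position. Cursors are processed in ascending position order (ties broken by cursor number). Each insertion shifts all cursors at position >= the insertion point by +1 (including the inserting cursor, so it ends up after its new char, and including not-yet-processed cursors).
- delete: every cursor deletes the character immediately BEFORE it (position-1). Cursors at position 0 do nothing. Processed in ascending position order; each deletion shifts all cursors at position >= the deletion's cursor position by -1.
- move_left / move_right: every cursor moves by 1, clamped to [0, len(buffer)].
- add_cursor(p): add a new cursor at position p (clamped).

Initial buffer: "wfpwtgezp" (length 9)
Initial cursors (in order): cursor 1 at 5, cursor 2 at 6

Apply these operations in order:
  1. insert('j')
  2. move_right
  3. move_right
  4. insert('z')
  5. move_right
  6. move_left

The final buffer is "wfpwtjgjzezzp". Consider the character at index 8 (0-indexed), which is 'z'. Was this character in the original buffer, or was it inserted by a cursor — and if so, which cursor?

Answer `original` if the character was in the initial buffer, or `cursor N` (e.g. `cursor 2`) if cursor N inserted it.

Answer: cursor 1

Derivation:
After op 1 (insert('j')): buffer="wfpwtjgjezp" (len 11), cursors c1@6 c2@8, authorship .....1.2...
After op 2 (move_right): buffer="wfpwtjgjezp" (len 11), cursors c1@7 c2@9, authorship .....1.2...
After op 3 (move_right): buffer="wfpwtjgjezp" (len 11), cursors c1@8 c2@10, authorship .....1.2...
After op 4 (insert('z')): buffer="wfpwtjgjzezzp" (len 13), cursors c1@9 c2@12, authorship .....1.21..2.
After op 5 (move_right): buffer="wfpwtjgjzezzp" (len 13), cursors c1@10 c2@13, authorship .....1.21..2.
After op 6 (move_left): buffer="wfpwtjgjzezzp" (len 13), cursors c1@9 c2@12, authorship .....1.21..2.
Authorship (.=original, N=cursor N): . . . . . 1 . 2 1 . . 2 .
Index 8: author = 1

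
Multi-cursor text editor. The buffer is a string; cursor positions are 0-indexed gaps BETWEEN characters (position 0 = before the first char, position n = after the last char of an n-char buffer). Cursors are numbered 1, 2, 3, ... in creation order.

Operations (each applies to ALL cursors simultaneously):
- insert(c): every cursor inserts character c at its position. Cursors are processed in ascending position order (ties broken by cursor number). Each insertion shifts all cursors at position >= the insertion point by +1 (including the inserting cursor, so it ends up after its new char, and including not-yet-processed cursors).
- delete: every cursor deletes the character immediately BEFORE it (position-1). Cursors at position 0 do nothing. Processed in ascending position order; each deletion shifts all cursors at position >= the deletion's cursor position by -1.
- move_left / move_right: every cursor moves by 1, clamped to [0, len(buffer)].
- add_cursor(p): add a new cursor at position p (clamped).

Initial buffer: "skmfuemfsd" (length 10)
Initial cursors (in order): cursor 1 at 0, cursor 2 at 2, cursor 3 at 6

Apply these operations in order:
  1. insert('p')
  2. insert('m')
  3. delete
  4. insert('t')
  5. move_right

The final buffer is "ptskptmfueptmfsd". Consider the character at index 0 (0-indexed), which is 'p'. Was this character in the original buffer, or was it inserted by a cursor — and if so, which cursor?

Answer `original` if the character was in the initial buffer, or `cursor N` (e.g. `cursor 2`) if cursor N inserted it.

Answer: cursor 1

Derivation:
After op 1 (insert('p')): buffer="pskpmfuepmfsd" (len 13), cursors c1@1 c2@4 c3@9, authorship 1..2....3....
After op 2 (insert('m')): buffer="pmskpmmfuepmmfsd" (len 16), cursors c1@2 c2@6 c3@12, authorship 11..22....33....
After op 3 (delete): buffer="pskpmfuepmfsd" (len 13), cursors c1@1 c2@4 c3@9, authorship 1..2....3....
After op 4 (insert('t')): buffer="ptskptmfueptmfsd" (len 16), cursors c1@2 c2@6 c3@12, authorship 11..22....33....
After op 5 (move_right): buffer="ptskptmfueptmfsd" (len 16), cursors c1@3 c2@7 c3@13, authorship 11..22....33....
Authorship (.=original, N=cursor N): 1 1 . . 2 2 . . . . 3 3 . . . .
Index 0: author = 1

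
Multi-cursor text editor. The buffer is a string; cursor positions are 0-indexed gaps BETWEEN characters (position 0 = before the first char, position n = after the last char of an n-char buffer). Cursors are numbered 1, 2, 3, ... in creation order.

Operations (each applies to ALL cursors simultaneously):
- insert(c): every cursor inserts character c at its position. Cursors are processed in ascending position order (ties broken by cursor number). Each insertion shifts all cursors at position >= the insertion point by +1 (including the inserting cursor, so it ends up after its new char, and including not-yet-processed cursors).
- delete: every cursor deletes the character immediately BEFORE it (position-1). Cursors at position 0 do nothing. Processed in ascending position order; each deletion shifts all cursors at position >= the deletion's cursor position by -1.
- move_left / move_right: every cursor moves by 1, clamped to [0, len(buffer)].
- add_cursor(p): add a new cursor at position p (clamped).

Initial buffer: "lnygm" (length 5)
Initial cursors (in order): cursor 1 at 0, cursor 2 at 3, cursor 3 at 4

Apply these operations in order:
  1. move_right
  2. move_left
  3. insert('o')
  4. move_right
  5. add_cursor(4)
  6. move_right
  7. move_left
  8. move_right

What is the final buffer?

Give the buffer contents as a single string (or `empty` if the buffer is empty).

After op 1 (move_right): buffer="lnygm" (len 5), cursors c1@1 c2@4 c3@5, authorship .....
After op 2 (move_left): buffer="lnygm" (len 5), cursors c1@0 c2@3 c3@4, authorship .....
After op 3 (insert('o')): buffer="olnyogom" (len 8), cursors c1@1 c2@5 c3@7, authorship 1...2.3.
After op 4 (move_right): buffer="olnyogom" (len 8), cursors c1@2 c2@6 c3@8, authorship 1...2.3.
After op 5 (add_cursor(4)): buffer="olnyogom" (len 8), cursors c1@2 c4@4 c2@6 c3@8, authorship 1...2.3.
After op 6 (move_right): buffer="olnyogom" (len 8), cursors c1@3 c4@5 c2@7 c3@8, authorship 1...2.3.
After op 7 (move_left): buffer="olnyogom" (len 8), cursors c1@2 c4@4 c2@6 c3@7, authorship 1...2.3.
After op 8 (move_right): buffer="olnyogom" (len 8), cursors c1@3 c4@5 c2@7 c3@8, authorship 1...2.3.

Answer: olnyogom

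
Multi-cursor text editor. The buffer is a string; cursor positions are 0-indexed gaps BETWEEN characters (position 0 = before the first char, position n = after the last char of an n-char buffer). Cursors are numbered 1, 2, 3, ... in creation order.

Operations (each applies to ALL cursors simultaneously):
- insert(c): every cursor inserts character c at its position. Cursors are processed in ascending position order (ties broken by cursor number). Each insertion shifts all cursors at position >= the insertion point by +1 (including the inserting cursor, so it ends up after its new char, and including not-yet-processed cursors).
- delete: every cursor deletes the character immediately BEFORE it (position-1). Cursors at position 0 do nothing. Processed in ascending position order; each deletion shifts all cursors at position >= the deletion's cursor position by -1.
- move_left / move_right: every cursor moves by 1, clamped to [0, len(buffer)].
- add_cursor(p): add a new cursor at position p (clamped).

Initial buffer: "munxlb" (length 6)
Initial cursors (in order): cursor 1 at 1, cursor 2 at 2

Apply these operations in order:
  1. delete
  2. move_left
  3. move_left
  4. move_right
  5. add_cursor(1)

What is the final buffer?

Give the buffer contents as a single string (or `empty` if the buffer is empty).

Answer: nxlb

Derivation:
After op 1 (delete): buffer="nxlb" (len 4), cursors c1@0 c2@0, authorship ....
After op 2 (move_left): buffer="nxlb" (len 4), cursors c1@0 c2@0, authorship ....
After op 3 (move_left): buffer="nxlb" (len 4), cursors c1@0 c2@0, authorship ....
After op 4 (move_right): buffer="nxlb" (len 4), cursors c1@1 c2@1, authorship ....
After op 5 (add_cursor(1)): buffer="nxlb" (len 4), cursors c1@1 c2@1 c3@1, authorship ....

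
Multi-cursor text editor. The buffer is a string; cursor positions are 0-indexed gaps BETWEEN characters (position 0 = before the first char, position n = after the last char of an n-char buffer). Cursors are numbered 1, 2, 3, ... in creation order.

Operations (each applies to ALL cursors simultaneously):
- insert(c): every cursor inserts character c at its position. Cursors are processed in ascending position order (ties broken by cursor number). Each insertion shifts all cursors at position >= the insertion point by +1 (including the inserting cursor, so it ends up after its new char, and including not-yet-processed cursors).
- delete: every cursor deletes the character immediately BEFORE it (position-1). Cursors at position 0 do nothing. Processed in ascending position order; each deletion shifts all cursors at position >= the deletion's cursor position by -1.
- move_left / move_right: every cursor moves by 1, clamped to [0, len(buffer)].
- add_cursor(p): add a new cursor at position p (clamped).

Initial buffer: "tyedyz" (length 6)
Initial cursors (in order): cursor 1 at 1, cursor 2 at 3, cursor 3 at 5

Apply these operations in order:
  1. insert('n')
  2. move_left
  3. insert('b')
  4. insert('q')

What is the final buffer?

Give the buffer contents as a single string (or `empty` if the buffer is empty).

After op 1 (insert('n')): buffer="tnyendynz" (len 9), cursors c1@2 c2@5 c3@8, authorship .1..2..3.
After op 2 (move_left): buffer="tnyendynz" (len 9), cursors c1@1 c2@4 c3@7, authorship .1..2..3.
After op 3 (insert('b')): buffer="tbnyebndybnz" (len 12), cursors c1@2 c2@6 c3@10, authorship .11..22..33.
After op 4 (insert('q')): buffer="tbqnyebqndybqnz" (len 15), cursors c1@3 c2@8 c3@13, authorship .111..222..333.

Answer: tbqnyebqndybqnz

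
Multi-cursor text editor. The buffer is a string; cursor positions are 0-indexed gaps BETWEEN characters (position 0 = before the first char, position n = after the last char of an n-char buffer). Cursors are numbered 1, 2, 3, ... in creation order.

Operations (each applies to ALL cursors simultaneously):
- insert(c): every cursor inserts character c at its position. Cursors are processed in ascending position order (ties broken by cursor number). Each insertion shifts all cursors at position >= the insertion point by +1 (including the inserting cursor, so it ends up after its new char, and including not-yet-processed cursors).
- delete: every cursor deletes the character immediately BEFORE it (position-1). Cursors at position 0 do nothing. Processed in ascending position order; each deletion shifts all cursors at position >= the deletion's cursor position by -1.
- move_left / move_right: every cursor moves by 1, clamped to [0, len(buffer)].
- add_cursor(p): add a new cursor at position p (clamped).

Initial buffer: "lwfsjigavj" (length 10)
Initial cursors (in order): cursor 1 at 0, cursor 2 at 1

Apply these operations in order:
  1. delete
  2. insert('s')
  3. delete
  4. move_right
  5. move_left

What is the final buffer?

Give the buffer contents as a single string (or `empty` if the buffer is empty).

After op 1 (delete): buffer="wfsjigavj" (len 9), cursors c1@0 c2@0, authorship .........
After op 2 (insert('s')): buffer="sswfsjigavj" (len 11), cursors c1@2 c2@2, authorship 12.........
After op 3 (delete): buffer="wfsjigavj" (len 9), cursors c1@0 c2@0, authorship .........
After op 4 (move_right): buffer="wfsjigavj" (len 9), cursors c1@1 c2@1, authorship .........
After op 5 (move_left): buffer="wfsjigavj" (len 9), cursors c1@0 c2@0, authorship .........

Answer: wfsjigavj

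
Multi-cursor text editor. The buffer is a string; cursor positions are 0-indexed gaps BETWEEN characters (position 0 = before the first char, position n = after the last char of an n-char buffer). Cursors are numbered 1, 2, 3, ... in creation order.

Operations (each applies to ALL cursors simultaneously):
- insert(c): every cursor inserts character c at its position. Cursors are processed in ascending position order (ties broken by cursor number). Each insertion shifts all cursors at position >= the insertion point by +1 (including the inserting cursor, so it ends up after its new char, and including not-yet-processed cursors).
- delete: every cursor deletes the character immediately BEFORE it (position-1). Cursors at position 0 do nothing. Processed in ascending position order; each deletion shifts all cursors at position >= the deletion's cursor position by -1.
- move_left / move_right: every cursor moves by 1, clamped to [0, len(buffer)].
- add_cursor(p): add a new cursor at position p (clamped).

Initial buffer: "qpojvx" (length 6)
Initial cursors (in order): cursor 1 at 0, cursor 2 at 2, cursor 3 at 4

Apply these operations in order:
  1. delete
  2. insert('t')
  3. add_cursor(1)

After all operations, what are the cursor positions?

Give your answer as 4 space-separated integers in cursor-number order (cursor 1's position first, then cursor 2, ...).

Answer: 1 3 5 1

Derivation:
After op 1 (delete): buffer="qovx" (len 4), cursors c1@0 c2@1 c3@2, authorship ....
After op 2 (insert('t')): buffer="tqtotvx" (len 7), cursors c1@1 c2@3 c3@5, authorship 1.2.3..
After op 3 (add_cursor(1)): buffer="tqtotvx" (len 7), cursors c1@1 c4@1 c2@3 c3@5, authorship 1.2.3..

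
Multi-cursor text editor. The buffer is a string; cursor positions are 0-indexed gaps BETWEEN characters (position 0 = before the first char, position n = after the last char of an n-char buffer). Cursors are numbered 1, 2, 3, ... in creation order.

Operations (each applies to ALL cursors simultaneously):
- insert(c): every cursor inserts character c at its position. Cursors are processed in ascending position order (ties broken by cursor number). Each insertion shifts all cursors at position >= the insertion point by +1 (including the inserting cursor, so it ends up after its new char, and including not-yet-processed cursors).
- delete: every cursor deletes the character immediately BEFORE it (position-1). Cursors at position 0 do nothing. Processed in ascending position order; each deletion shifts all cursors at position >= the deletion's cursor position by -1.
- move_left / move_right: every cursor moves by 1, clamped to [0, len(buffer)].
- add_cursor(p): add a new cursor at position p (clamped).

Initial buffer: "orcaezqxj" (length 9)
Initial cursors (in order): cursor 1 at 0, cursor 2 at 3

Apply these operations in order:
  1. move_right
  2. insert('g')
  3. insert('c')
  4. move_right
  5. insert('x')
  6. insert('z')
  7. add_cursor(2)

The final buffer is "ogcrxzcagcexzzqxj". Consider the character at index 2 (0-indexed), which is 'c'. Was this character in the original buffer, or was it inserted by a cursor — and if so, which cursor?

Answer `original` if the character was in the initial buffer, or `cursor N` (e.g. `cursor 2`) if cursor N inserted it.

After op 1 (move_right): buffer="orcaezqxj" (len 9), cursors c1@1 c2@4, authorship .........
After op 2 (insert('g')): buffer="ogrcagezqxj" (len 11), cursors c1@2 c2@6, authorship .1...2.....
After op 3 (insert('c')): buffer="ogcrcagcezqxj" (len 13), cursors c1@3 c2@8, authorship .11...22.....
After op 4 (move_right): buffer="ogcrcagcezqxj" (len 13), cursors c1@4 c2@9, authorship .11...22.....
After op 5 (insert('x')): buffer="ogcrxcagcexzqxj" (len 15), cursors c1@5 c2@11, authorship .11.1..22.2....
After op 6 (insert('z')): buffer="ogcrxzcagcexzzqxj" (len 17), cursors c1@6 c2@13, authorship .11.11..22.22....
After op 7 (add_cursor(2)): buffer="ogcrxzcagcexzzqxj" (len 17), cursors c3@2 c1@6 c2@13, authorship .11.11..22.22....
Authorship (.=original, N=cursor N): . 1 1 . 1 1 . . 2 2 . 2 2 . . . .
Index 2: author = 1

Answer: cursor 1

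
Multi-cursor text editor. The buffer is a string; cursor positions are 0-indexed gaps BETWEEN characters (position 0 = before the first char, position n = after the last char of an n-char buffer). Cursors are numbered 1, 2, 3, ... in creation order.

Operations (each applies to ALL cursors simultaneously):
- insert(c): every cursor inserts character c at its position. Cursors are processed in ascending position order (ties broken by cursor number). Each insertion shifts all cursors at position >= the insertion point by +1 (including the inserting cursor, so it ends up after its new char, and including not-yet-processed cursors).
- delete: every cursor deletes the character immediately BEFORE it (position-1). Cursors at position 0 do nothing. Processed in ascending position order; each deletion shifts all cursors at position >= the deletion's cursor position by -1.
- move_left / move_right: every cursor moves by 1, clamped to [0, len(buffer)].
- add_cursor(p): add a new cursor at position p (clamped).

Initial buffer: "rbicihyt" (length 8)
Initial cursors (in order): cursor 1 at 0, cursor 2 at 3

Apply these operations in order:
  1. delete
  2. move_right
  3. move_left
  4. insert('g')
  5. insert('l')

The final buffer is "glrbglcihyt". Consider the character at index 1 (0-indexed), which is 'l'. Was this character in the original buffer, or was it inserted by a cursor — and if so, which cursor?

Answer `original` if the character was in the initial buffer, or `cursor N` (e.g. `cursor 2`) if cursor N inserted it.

Answer: cursor 1

Derivation:
After op 1 (delete): buffer="rbcihyt" (len 7), cursors c1@0 c2@2, authorship .......
After op 2 (move_right): buffer="rbcihyt" (len 7), cursors c1@1 c2@3, authorship .......
After op 3 (move_left): buffer="rbcihyt" (len 7), cursors c1@0 c2@2, authorship .......
After op 4 (insert('g')): buffer="grbgcihyt" (len 9), cursors c1@1 c2@4, authorship 1..2.....
After op 5 (insert('l')): buffer="glrbglcihyt" (len 11), cursors c1@2 c2@6, authorship 11..22.....
Authorship (.=original, N=cursor N): 1 1 . . 2 2 . . . . .
Index 1: author = 1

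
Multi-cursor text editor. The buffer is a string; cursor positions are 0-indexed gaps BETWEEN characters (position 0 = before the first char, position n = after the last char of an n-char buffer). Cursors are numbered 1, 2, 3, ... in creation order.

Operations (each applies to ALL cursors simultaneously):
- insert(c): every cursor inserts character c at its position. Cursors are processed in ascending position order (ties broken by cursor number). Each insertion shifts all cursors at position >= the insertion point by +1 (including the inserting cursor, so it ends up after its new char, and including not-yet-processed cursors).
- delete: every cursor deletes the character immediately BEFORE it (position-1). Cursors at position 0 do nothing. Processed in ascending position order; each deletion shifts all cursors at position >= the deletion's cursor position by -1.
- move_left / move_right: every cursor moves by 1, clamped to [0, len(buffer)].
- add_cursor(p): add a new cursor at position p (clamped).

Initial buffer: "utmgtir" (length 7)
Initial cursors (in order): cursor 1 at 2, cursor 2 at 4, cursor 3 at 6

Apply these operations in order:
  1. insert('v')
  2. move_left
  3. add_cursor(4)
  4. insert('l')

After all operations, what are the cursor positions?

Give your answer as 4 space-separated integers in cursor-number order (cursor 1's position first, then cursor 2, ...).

Answer: 3 8 12 6

Derivation:
After op 1 (insert('v')): buffer="utvmgvtivr" (len 10), cursors c1@3 c2@6 c3@9, authorship ..1..2..3.
After op 2 (move_left): buffer="utvmgvtivr" (len 10), cursors c1@2 c2@5 c3@8, authorship ..1..2..3.
After op 3 (add_cursor(4)): buffer="utvmgvtivr" (len 10), cursors c1@2 c4@4 c2@5 c3@8, authorship ..1..2..3.
After op 4 (insert('l')): buffer="utlvmlglvtilvr" (len 14), cursors c1@3 c4@6 c2@8 c3@12, authorship ..11.4.22..33.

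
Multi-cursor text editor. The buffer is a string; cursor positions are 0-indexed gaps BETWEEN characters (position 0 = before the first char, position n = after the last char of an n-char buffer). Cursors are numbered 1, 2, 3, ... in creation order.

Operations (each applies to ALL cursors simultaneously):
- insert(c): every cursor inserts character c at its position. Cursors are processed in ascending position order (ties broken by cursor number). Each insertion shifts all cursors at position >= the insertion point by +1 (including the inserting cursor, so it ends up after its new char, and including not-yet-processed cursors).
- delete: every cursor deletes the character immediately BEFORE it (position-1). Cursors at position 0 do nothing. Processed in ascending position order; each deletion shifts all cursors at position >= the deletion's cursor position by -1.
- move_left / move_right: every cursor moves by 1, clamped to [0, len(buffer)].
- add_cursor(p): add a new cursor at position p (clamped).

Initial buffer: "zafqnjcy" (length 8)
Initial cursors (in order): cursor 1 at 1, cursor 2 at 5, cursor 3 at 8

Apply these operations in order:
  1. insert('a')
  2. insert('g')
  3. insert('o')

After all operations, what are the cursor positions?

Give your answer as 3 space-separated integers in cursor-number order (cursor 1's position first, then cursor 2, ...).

Answer: 4 11 17

Derivation:
After op 1 (insert('a')): buffer="zaafqnajcya" (len 11), cursors c1@2 c2@7 c3@11, authorship .1....2...3
After op 2 (insert('g')): buffer="zagafqnagjcyag" (len 14), cursors c1@3 c2@9 c3@14, authorship .11....22...33
After op 3 (insert('o')): buffer="zagoafqnagojcyago" (len 17), cursors c1@4 c2@11 c3@17, authorship .111....222...333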